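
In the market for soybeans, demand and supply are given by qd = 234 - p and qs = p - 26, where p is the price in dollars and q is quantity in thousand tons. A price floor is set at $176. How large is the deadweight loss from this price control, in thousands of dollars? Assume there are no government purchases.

Without the control the market clears where 234 - p = p - 26, i.e. p* = 130 and q* = 104.
Because the floor (176) lies above the market-clearing price, it is binding.
At p = 176: qd = 234 - 176 = 58 and qs = 176 - 26 = 150.
Quantity traded falls to 58. At q = 58 the demand price is 234 - 58 = 176 and the supply price is 26 + 58 = 84.
Deadweight loss = ½ · (176 - 84) · (104 - 58) = ½ · 92 · 46 = 2116.

2116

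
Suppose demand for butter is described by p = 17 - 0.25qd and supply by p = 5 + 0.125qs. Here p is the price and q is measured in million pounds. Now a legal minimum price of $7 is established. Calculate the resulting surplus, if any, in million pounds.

Rearranging demand gives qd = 68 - 4p; rearranging supply gives qs = 8p - 40. Without the control the market clears where 68 - 4p = 8p - 40, i.e. p* = 9 and q* = 32.
The floor of 7 is below the equilibrium price 9, so it is not binding; the market clears at p* = 9, q* = 32.
Since the control does not bind, there is no surplus.

0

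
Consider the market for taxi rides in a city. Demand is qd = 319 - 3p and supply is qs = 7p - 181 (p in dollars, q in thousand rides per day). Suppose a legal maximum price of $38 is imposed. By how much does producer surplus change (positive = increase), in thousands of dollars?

Setting quantity demanded equal to quantity supplied, 319 - 3p = 7p - 181, gives p* = 50 and q* = 169.
The ceiling of 38 is below the equilibrium price 50, so it binds.
At p = 38: qd = 319 - 3·38 = 205 and qs = 7·38 - 181 = 85.
Producer surplus without the control is ½ · (50 - 181/7) · 169 = 28561/14.
With the ceiling, producers sell 85 units at 38, so PS = ½ · (38 - 181/7) · 85 = 7225/14.
Change in producer surplus = 7225/14 - 28561/14 = -1524.

-1524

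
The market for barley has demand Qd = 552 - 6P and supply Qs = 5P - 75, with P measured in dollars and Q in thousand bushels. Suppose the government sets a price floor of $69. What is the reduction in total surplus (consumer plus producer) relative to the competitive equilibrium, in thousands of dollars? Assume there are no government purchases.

950.4

Without the control the market clears where 552 - 6P = 5P - 75, i.e. P* = 57 and Q* = 210.
The floor of 69 is above the equilibrium price 57, so it binds.
At P = 69: Qd = 552 - 6·69 = 138 and Qs = 5·69 - 75 = 270.
Quantity traded falls to 138. At Q = 138 the demand price is (552 - 138)/6 = 69 and the supply price is (75 + 138)/5 = 42.6.
Deadweight loss = ½ · (69 - 42.6) · (210 - 138) = ½ · 26.4 · 72 = 950.4.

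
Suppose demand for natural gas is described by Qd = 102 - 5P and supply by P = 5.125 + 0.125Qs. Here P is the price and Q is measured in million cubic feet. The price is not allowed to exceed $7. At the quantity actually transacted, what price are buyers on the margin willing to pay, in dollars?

Rearranging supply gives Qs = 8P - 41. In a free market, 102 - 5P = 8P - 41 gives the equilibrium P* = 11, Q* = 47.
Because the ceiling (7) lies below the market-clearing price, it is binding.
At P = 7: Qd = 102 - 5·7 = 67 and Qs = 8·7 - 41 = 15.
Only 15 units reach the market. On the demand curve, the marginal buyer's willingness to pay at Q = 15 is (102 - 15)/5 = 17.4.

17.4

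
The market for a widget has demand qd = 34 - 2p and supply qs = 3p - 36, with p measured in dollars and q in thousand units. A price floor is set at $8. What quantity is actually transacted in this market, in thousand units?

6

Equilibrium: 34 - 2p = 3p - 36, so 70 = 5p and p* = 14, q* = 6.
The floor of 8 is below the equilibrium price 14, so it is not binding; the market clears at p* = 14, q* = 6.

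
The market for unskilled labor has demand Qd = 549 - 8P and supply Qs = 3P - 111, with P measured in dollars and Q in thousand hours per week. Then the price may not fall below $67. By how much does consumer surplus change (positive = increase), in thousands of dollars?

-287

Equilibrium: 549 - 8P = 3P - 111, so 660 = 11P and P* = 60, Q* = 69.
Since 67 > 60, the floor is binding.
At P = 67: Qd = 549 - 8·67 = 13 and Qs = 3·67 - 111 = 90.
Consumer surplus without the control is ½ · (68.625 - 60) · 69 = 297.5625.
With the floor, consumers buy 13 units at 67, so CS = ½ · (68.625 - 67) · 13 = 10.5625.
Change in consumer surplus = 10.5625 - 297.5625 = -287.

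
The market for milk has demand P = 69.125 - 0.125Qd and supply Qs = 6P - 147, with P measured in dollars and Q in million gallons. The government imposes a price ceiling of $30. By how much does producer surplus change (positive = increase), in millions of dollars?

-1860

Rearranging demand gives Qd = 553 - 8P. Equilibrium: 553 - 8P = 6P - 147, so 700 = 14P and P* = 50, Q* = 153.
Because the ceiling (30) lies below the market-clearing price, it is binding.
At P = 30: Qd = 553 - 8·30 = 313 and Qs = 6·30 - 147 = 33.
Producer surplus without the control is ½ · (50 - 24.5) · 153 = 1950.75.
With the ceiling, producers sell 33 units at 30, so PS = ½ · (30 - 24.5) · 33 = 90.75.
Change in producer surplus = 90.75 - 1950.75 = -1860.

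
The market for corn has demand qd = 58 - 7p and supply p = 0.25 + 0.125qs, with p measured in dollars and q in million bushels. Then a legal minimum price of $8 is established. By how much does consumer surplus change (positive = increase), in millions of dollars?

Rearranging supply gives qs = 8p - 2. Equilibrium: 58 - 7p = 8p - 2, so 60 = 15p and p* = 4, q* = 30.
Since 8 > 4, the floor is binding.
At p = 8: qd = 58 - 7·8 = 2 and qs = 8·8 - 2 = 62.
Consumer surplus without the control is ½ · (58/7 - 4) · 30 = 450/7.
With the floor, consumers buy 2 units at 8, so CS = ½ · (58/7 - 8) · 2 = 2/7.
Change in consumer surplus = 2/7 - 450/7 = -64.

-64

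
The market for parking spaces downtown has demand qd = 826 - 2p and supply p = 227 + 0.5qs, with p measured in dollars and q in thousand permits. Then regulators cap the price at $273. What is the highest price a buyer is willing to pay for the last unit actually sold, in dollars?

367

Rearranging supply gives qs = 2p - 454. Setting quantity demanded equal to quantity supplied, 826 - 2p = 2p - 454, gives p* = 320 and q* = 186.
The ceiling of 273 is below the equilibrium price 320, so it binds.
At p = 273: qd = 826 - 2·273 = 280 and qs = 2·273 - 454 = 92.
Only 92 units reach the market. On the demand curve, the marginal buyer's willingness to pay at q = 92 is (826 - 92)/2 = 367.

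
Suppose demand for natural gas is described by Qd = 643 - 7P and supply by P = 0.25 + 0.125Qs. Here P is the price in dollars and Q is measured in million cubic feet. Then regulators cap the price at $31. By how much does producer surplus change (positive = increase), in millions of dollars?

-3528

Rearranging supply gives Qs = 8P - 2. Setting quantity demanded equal to quantity supplied, 643 - 7P = 8P - 2, gives P* = 43 and Q* = 342.
The ceiling of 31 is below the equilibrium price 43, so it binds.
At P = 31: Qd = 643 - 7·31 = 426 and Qs = 8·31 - 2 = 246.
Producer surplus without the control is ½ · (43 - 0.25) · 342 = 7310.25.
With the ceiling, producers sell 246 units at 31, so PS = ½ · (31 - 0.25) · 246 = 3782.25.
Change in producer surplus = 3782.25 - 7310.25 = -3528.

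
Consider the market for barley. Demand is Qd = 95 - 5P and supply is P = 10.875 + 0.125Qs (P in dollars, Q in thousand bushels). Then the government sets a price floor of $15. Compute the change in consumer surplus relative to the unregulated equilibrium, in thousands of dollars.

Rearranging supply gives Qs = 8P - 87. Equilibrium: 95 - 5P = 8P - 87, so 182 = 13P and P* = 14, Q* = 25.
Because the floor (15) lies above the market-clearing price, it is binding.
At P = 15: Qd = 95 - 5·15 = 20 and Qs = 8·15 - 87 = 33.
Consumer surplus without the control is ½ · (19 - 14) · 25 = 62.5.
With the floor, consumers buy 20 units at 15, so CS = ½ · (19 - 15) · 20 = 40.
Change in consumer surplus = 40 - 62.5 = -22.5.

-22.5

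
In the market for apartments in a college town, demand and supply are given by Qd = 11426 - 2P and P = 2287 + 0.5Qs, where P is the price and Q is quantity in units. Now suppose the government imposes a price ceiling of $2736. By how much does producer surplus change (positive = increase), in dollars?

Rearranging supply gives Qs = 2P - 4574. Without the control the market clears where 11426 - 2P = 2P - 4574, i.e. P* = 4000 and Q* = 3426.
The ceiling of 2736 is below the equilibrium price 4000, so it binds.
At P = 2736: Qd = 11426 - 2·2736 = 5954 and Qs = 2·2736 - 4574 = 898.
Producer surplus without the control is ½ · (4000 - 2287) · 3426 = 2934369.
With the ceiling, producers sell 898 units at 2736, so PS = ½ · (2736 - 2287) · 898 = 201601.
Change in producer surplus = 201601 - 2934369 = -2732768.

-2732768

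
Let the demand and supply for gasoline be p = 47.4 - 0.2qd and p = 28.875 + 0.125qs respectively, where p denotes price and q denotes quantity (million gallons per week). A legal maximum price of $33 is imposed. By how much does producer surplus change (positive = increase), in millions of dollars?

-135

Rearranging demand gives qd = 237 - 5p; rearranging supply gives qs = 8p - 231. Without the control the market clears where 237 - 5p = 8p - 231, i.e. p* = 36 and q* = 57.
Because the ceiling (33) lies below the market-clearing price, it is binding.
At p = 33: qd = 237 - 5·33 = 72 and qs = 8·33 - 231 = 33.
Producer surplus without the control is ½ · (36 - 28.875) · 57 = 203.0625.
With the ceiling, producers sell 33 units at 33, so PS = ½ · (33 - 28.875) · 33 = 68.0625.
Change in producer surplus = 68.0625 - 203.0625 = -135.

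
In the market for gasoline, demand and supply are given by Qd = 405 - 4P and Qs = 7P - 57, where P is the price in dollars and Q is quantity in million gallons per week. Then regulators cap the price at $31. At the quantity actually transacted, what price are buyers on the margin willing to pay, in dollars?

Setting quantity demanded equal to quantity supplied, 405 - 4P = 7P - 57, gives P* = 42 and Q* = 237.
Because the ceiling (31) lies below the market-clearing price, it is binding.
At P = 31: Qd = 405 - 4·31 = 281 and Qs = 7·31 - 57 = 160.
Only 160 units reach the market. On the demand curve, the marginal buyer's willingness to pay at Q = 160 is (405 - 160)/4 = 61.25.

61.25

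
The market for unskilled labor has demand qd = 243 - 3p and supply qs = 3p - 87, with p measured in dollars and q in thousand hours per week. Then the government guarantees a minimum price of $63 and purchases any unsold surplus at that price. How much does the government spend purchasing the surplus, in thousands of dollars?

Without the control the market clears where 243 - 3p = 3p - 87, i.e. p* = 55 and q* = 78.
Since 63 > 55, the floor is binding.
At p = 63: qd = 243 - 3·63 = 54 and qs = 3·63 - 87 = 102.
Surplus = qs - qd = 48.
Government expenditure = surplus × support price = 48 × 63 = 3024.

3024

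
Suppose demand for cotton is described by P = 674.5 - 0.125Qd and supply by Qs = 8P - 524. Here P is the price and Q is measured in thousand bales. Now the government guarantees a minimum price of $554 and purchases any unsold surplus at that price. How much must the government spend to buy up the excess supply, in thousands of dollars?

1630976

Rearranging demand gives Qd = 5396 - 8P. Without the control the market clears where 5396 - 8P = 8P - 524, i.e. P* = 370 and Q* = 2436.
The floor of 554 is above the equilibrium price 370, so it binds.
At P = 554: Qd = 5396 - 8·554 = 964 and Qs = 8·554 - 524 = 3908.
Surplus = Qs - Qd = 2944.
Government expenditure = surplus × support price = 2944 × 554 = 1630976.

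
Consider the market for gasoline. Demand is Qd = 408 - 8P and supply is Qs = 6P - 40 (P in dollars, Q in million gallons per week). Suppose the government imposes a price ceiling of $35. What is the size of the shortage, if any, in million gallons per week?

0

Without the control the market clears where 408 - 8P = 6P - 40, i.e. P* = 32 and Q* = 152.
The ceiling of 35 is above the equilibrium price 32, so it is not binding; the market clears at P* = 32, Q* = 152.
Since the control does not bind, there is no shortage.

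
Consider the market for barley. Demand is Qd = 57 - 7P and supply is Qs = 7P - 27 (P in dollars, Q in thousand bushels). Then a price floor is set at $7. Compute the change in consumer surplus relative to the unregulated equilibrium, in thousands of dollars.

Equilibrium: 57 - 7P = 7P - 27, so 84 = 14P and P* = 6, Q* = 15.
Since 7 > 6, the floor is binding.
At P = 7: Qd = 57 - 7·7 = 8 and Qs = 7·7 - 27 = 22.
Consumer surplus without the control is ½ · (57/7 - 6) · 15 = 225/14.
With the floor, consumers buy 8 units at 7, so CS = ½ · (57/7 - 7) · 8 = 32/7.
Change in consumer surplus = 32/7 - 225/14 = -11.5.

-11.5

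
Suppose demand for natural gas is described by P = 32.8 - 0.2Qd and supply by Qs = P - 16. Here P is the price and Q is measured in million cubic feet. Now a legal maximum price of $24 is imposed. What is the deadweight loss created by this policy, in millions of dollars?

21.6

Rearranging demand gives Qd = 164 - 5P. Without the control the market clears where 164 - 5P = P - 16, i.e. P* = 30 and Q* = 14.
Because the ceiling (24) lies below the market-clearing price, it is binding.
At P = 24: Qd = 164 - 5·24 = 44 and Qs = 24 - 16 = 8.
Quantity traded falls to 8. At Q = 8 the demand price is (164 - 8)/5 = 31.2 and the supply price is 16 + 8 = 24.
Deadweight loss = ½ · (31.2 - 24) · (14 - 8) = ½ · 7.2 · 6 = 21.6.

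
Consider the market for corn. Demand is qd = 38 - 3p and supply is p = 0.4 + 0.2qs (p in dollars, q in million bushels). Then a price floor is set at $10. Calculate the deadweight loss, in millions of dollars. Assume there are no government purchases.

60

Rearranging supply gives qs = 5p - 2. Setting quantity demanded equal to quantity supplied, 38 - 3p = 5p - 2, gives p* = 5 and q* = 23.
Since 10 > 5, the floor is binding.
At p = 10: qd = 38 - 3·10 = 8 and qs = 5·10 - 2 = 48.
Quantity traded falls to 8. At q = 8 the demand price is (38 - 8)/3 = 10 and the supply price is (2 + 8)/5 = 2.
Deadweight loss = ½ · (10 - 2) · (23 - 8) = ½ · 8 · 15 = 60.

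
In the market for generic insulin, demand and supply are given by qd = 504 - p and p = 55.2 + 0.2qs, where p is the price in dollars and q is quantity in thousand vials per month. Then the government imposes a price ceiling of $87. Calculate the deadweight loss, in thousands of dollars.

27735

Rearranging supply gives qs = 5p - 276. In a free market, 504 - p = 5p - 276 gives the equilibrium p* = 130, q* = 374.
The ceiling of 87 is below the equilibrium price 130, so it binds.
At p = 87: qd = 504 - 87 = 417 and qs = 5·87 - 276 = 159.
Quantity traded falls to 159. At q = 159 the demand price is 504 - 159 = 345 and the supply price is (276 + 159)/5 = 87.
Deadweight loss = ½ · (345 - 87) · (374 - 159) = ½ · 258 · 215 = 27735.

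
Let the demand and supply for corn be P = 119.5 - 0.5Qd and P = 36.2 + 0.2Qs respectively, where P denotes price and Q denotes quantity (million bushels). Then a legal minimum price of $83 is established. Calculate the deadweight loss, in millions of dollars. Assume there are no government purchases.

Rearranging demand gives Qd = 239 - 2P; rearranging supply gives Qs = 5P - 181. In a free market, 239 - 2P = 5P - 181 gives the equilibrium P* = 60, Q* = 119.
Because the floor (83) lies above the market-clearing price, it is binding.
At P = 83: Qd = 239 - 2·83 = 73 and Qs = 5·83 - 181 = 234.
Quantity traded falls to 73. At Q = 73 the demand price is (239 - 73)/2 = 83 and the supply price is (181 + 73)/5 = 50.8.
Deadweight loss = ½ · (83 - 50.8) · (119 - 73) = ½ · 32.2 · 46 = 740.6.

740.6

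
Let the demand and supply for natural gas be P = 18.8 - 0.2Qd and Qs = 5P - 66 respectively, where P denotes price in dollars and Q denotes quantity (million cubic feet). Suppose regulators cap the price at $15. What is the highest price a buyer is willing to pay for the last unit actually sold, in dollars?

Rearranging demand gives Qd = 94 - 5P. Without the control the market clears where 94 - 5P = 5P - 66, i.e. P* = 16 and Q* = 14.
The ceiling of 15 is below the equilibrium price 16, so it binds.
At P = 15: Qd = 94 - 5·15 = 19 and Qs = 5·15 - 66 = 9.
Only 9 units reach the market. On the demand curve, the marginal buyer's willingness to pay at Q = 9 is (94 - 9)/5 = 17.

17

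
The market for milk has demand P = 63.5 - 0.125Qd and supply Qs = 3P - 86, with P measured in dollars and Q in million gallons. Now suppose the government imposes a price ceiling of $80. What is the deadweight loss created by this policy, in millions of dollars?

Rearranging demand gives Qd = 508 - 8P. Equilibrium: 508 - 8P = 3P - 86, so 594 = 11P and P* = 54, Q* = 76.
Since 80 is above P* = 54, the ceiling does not bind and the free-market outcome prevails.
Since the control does not bind, no trades are prevented and deadweight loss is zero.

0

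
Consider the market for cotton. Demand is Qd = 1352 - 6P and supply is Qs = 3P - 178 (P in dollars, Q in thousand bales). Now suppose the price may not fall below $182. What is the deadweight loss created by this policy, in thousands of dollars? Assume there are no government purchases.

1296

In a free market, 1352 - 6P = 3P - 178 gives the equilibrium P* = 170, Q* = 332.
Since 182 > 170, the floor is binding.
At P = 182: Qd = 1352 - 6·182 = 260 and Qs = 3·182 - 178 = 368.
Quantity traded falls to 260. At Q = 260 the demand price is (1352 - 260)/6 = 182 and the supply price is (178 + 260)/3 = 146.
Deadweight loss = ½ · (182 - 146) · (332 - 260) = ½ · 36 · 72 = 1296.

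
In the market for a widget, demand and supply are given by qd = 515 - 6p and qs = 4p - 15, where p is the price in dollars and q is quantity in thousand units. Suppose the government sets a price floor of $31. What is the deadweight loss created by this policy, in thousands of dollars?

0

Equilibrium: 515 - 6p = 4p - 15, so 530 = 10p and p* = 53, q* = 197.
Since 31 is below p* = 53, the floor does not bind and the free-market outcome prevails.
Since the control does not bind, no trades are prevented and deadweight loss is zero.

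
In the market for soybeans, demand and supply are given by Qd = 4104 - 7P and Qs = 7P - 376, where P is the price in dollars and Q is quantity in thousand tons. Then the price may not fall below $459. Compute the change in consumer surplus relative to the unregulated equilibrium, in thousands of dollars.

Setting quantity demanded equal to quantity supplied, 4104 - 7P = 7P - 376, gives P* = 320 and Q* = 1864.
Because the floor (459) lies above the market-clearing price, it is binding.
At P = 459: Qd = 4104 - 7·459 = 891 and Qs = 7·459 - 376 = 2837.
Consumer surplus without the control is ½ · (4104/7 - 320) · 1864 = 1737248/7.
With the floor, consumers buy 891 units at 459, so CS = ½ · (4104/7 - 459) · 891 = 793881/14.
Change in consumer surplus = 793881/14 - 1737248/7 = -191472.5.

-191472.5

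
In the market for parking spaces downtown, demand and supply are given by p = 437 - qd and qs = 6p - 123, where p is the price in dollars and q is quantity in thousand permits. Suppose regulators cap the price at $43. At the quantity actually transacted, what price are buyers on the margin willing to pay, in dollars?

302

Rearranging demand gives qd = 437 - p. Equilibrium: 437 - p = 6p - 123, so 560 = 7p and p* = 80, q* = 357.
Because the ceiling (43) lies below the market-clearing price, it is binding.
At p = 43: qd = 437 - 43 = 394 and qs = 6·43 - 123 = 135.
Only 135 units reach the market. On the demand curve, the marginal buyer's willingness to pay at q = 135 is (437 - 135) = 302.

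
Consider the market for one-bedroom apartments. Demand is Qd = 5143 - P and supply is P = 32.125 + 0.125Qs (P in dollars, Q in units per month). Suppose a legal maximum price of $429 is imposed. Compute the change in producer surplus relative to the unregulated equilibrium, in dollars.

-659889

Rearranging supply gives Qs = 8P - 257. In a free market, 5143 - P = 8P - 257 gives the equilibrium P* = 600, Q* = 4543.
Since 429 < 600, the ceiling is binding.
At P = 429: Qd = 5143 - 429 = 4714 and Qs = 8·429 - 257 = 3175.
Producer surplus without the control is ½ · (600 - 32.125) · 4543 = 1289928.0625.
With the ceiling, producers sell 3175 units at 429, so PS = ½ · (429 - 32.125) · 3175 = 630039.0625.
Change in producer surplus = 630039.0625 - 1289928.0625 = -659889.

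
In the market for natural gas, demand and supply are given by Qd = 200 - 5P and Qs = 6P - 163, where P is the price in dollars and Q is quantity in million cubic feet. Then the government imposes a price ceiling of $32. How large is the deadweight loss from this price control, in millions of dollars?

6.6

In a free market, 200 - 5P = 6P - 163 gives the equilibrium P* = 33, Q* = 35.
Because the ceiling (32) lies below the market-clearing price, it is binding.
At P = 32: Qd = 200 - 5·32 = 40 and Qs = 6·32 - 163 = 29.
Quantity traded falls to 29. At Q = 29 the demand price is (200 - 29)/5 = 34.2 and the supply price is (163 + 29)/6 = 32.
Deadweight loss = ½ · (34.2 - 32) · (35 - 29) = ½ · 2.2 · 6 = 6.6.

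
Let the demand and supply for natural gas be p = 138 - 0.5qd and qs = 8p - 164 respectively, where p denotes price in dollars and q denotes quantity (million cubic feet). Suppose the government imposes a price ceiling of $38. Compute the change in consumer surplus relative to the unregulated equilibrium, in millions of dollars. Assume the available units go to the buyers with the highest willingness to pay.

Rearranging demand gives qd = 276 - 2p. In a free market, 276 - 2p = 8p - 164 gives the equilibrium p* = 44, q* = 188.
The ceiling of 38 is below the equilibrium price 44, so it binds.
At p = 38: qd = 276 - 2·38 = 200 and qs = 8·38 - 164 = 140.
Consumer surplus without the control is ½ · (138 - 44) · 188 = 8836.
With the ceiling, 140 units are sold at 38 (assume they go to the highest-value buyers). The demand price at q = 140 is 68, so CS = ½ · [(138 - 38) + (68 - 38)] · 140 = 9100.
Change in consumer surplus = 9100 - 8836 = 264.

264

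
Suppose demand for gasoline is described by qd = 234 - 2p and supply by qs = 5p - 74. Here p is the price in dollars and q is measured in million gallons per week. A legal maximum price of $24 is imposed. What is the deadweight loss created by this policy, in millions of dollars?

Setting quantity demanded equal to quantity supplied, 234 - 2p = 5p - 74, gives p* = 44 and q* = 146.
Since 24 < 44, the ceiling is binding.
At p = 24: qd = 234 - 2·24 = 186 and qs = 5·24 - 74 = 46.
Quantity traded falls to 46. At q = 46 the demand price is (234 - 46)/2 = 94 and the supply price is (74 + 46)/5 = 24.
Deadweight loss = ½ · (94 - 24) · (146 - 46) = ½ · 70 · 100 = 3500.

3500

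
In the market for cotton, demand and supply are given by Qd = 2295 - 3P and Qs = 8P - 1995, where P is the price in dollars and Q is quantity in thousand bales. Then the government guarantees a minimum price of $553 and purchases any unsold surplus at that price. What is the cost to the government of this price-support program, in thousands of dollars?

991529

Setting quantity demanded equal to quantity supplied, 2295 - 3P = 8P - 1995, gives P* = 390 and Q* = 1125.
Because the floor (553) lies above the market-clearing price, it is binding.
At P = 553: Qd = 2295 - 3·553 = 636 and Qs = 8·553 - 1995 = 2429.
Surplus = Qs - Qd = 1793.
Government expenditure = surplus × support price = 1793 × 553 = 991529.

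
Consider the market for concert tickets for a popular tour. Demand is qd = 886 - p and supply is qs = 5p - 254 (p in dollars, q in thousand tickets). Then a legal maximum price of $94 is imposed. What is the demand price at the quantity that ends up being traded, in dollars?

Without the control the market clears where 886 - p = 5p - 254, i.e. p* = 190 and q* = 696.
The ceiling of 94 is below the equilibrium price 190, so it binds.
At p = 94: qd = 886 - 94 = 792 and qs = 5·94 - 254 = 216.
Only 216 units reach the market. On the demand curve, the marginal buyer's willingness to pay at q = 216 is (886 - 216) = 670.

670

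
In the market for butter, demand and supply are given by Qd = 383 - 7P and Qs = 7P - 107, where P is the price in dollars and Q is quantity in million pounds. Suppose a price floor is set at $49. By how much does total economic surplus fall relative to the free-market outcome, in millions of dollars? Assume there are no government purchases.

1372

Equilibrium: 383 - 7P = 7P - 107, so 490 = 14P and P* = 35, Q* = 138.
Because the floor (49) lies above the market-clearing price, it is binding.
At P = 49: Qd = 383 - 7·49 = 40 and Qs = 7·49 - 107 = 236.
Quantity traded falls to 40. At Q = 40 the demand price is (383 - 40)/7 = 49 and the supply price is (107 + 40)/7 = 21.
Deadweight loss = ½ · (49 - 21) · (138 - 40) = ½ · 28 · 98 = 1372.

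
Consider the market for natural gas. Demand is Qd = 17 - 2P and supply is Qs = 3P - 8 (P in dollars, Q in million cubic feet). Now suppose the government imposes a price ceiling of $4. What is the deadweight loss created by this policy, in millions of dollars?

Setting quantity demanded equal to quantity supplied, 17 - 2P = 3P - 8, gives P* = 5 and Q* = 7.
Because the ceiling (4) lies below the market-clearing price, it is binding.
At P = 4: Qd = 17 - 2·4 = 9 and Qs = 3·4 - 8 = 4.
Quantity traded falls to 4. At Q = 4 the demand price is (17 - 4)/2 = 6.5 and the supply price is (8 + 4)/3 = 4.
Deadweight loss = ½ · (6.5 - 4) · (7 - 4) = ½ · 2.5 · 3 = 3.75.

3.75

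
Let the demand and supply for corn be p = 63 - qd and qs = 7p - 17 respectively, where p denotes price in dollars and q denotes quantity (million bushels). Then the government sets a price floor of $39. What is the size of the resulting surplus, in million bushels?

Rearranging demand gives qd = 63 - p. Equilibrium: 63 - p = 7p - 17, so 80 = 8p and p* = 10, q* = 53.
Since 39 > 10, the floor is binding.
At p = 39: qd = 63 - 39 = 24 and qs = 7·39 - 17 = 256.
Surplus = qs - qd = 256 - 24 = 232.

232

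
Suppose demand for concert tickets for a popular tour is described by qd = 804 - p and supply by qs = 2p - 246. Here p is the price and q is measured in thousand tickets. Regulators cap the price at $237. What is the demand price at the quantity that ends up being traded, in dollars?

Without the control the market clears where 804 - p = 2p - 246, i.e. p* = 350 and q* = 454.
Because the ceiling (237) lies below the market-clearing price, it is binding.
At p = 237: qd = 804 - 237 = 567 and qs = 2·237 - 246 = 228.
Only 228 units reach the market. On the demand curve, the marginal buyer's willingness to pay at q = 228 is (804 - 228) = 576.

576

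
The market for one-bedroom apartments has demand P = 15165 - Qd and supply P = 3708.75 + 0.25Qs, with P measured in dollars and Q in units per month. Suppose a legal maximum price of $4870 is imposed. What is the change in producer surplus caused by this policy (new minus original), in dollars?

Rearranging demand gives Qd = 15165 - P; rearranging supply gives Qs = 4P - 14835. In a free market, 15165 - P = 4P - 14835 gives the equilibrium P* = 6000, Q* = 9165.
Since 4870 < 6000, the ceiling is binding.
At P = 4870: Qd = 15165 - 4870 = 10295 and Qs = 4·4870 - 14835 = 4645.
Producer surplus without the control is ½ · (6000 - 3708.75) · 9165 = 10499653.125.
With the ceiling, producers sell 4645 units at 4870, so PS = ½ · (4870 - 3708.75) · 4645 = 2697003.125.
Change in producer surplus = 2697003.125 - 10499653.125 = -7802650.

-7802650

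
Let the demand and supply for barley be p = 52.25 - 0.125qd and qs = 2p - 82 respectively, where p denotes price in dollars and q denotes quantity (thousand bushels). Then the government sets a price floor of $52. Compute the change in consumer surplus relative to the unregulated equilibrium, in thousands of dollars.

-20

Rearranging demand gives qd = 418 - 8p. In a free market, 418 - 8p = 2p - 82 gives the equilibrium p* = 50, q* = 18.
Because the floor (52) lies above the market-clearing price, it is binding.
At p = 52: qd = 418 - 8·52 = 2 and qs = 2·52 - 82 = 22.
Consumer surplus without the control is ½ · (52.25 - 50) · 18 = 20.25.
With the floor, consumers buy 2 units at 52, so CS = ½ · (52.25 - 52) · 2 = 0.25.
Change in consumer surplus = 0.25 - 20.25 = -20.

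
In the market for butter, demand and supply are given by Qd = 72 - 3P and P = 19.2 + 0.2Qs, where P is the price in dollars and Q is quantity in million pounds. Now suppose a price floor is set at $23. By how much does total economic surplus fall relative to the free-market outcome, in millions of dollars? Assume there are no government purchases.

Rearranging supply gives Qs = 5P - 96. In a free market, 72 - 3P = 5P - 96 gives the equilibrium P* = 21, Q* = 9.
Because the floor (23) lies above the market-clearing price, it is binding.
At P = 23: Qd = 72 - 3·23 = 3 and Qs = 5·23 - 96 = 19.
Quantity traded falls to 3. At Q = 3 the demand price is (72 - 3)/3 = 23 and the supply price is (96 + 3)/5 = 19.8.
Deadweight loss = ½ · (23 - 19.8) · (9 - 3) = ½ · 3.2 · 6 = 9.6.

9.6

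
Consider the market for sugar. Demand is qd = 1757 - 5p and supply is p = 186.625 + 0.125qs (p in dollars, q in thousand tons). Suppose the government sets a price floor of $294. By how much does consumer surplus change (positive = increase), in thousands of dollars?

-17468

Rearranging supply gives qs = 8p - 1493. Without the control the market clears where 1757 - 5p = 8p - 1493, i.e. p* = 250 and q* = 507.
Because the floor (294) lies above the market-clearing price, it is binding.
At p = 294: qd = 1757 - 5·294 = 287 and qs = 8·294 - 1493 = 859.
Consumer surplus without the control is ½ · (351.4 - 250) · 507 = 25704.9.
With the floor, consumers buy 287 units at 294, so CS = ½ · (351.4 - 294) · 287 = 8236.9.
Change in consumer surplus = 8236.9 - 25704.9 = -17468.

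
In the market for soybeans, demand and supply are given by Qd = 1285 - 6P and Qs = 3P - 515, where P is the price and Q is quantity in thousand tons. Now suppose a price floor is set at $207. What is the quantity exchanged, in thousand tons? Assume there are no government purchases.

Setting quantity demanded equal to quantity supplied, 1285 - 6P = 3P - 515, gives P* = 200 and Q* = 85.
Since 207 > 200, the floor is binding.
At P = 207: Qd = 1285 - 6·207 = 43 and Qs = 3·207 - 515 = 106.
The quantity actually transacted is the short side, demand: 43.

43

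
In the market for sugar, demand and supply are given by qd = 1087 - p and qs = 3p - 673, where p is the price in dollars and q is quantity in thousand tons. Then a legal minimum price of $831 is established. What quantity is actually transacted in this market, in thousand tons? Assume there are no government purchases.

256

Setting quantity demanded equal to quantity supplied, 1087 - p = 3p - 673, gives p* = 440 and q* = 647.
Because the floor (831) lies above the market-clearing price, it is binding.
At p = 831: qd = 1087 - 831 = 256 and qs = 3·831 - 673 = 1820.
The quantity actually transacted is the short side, demand: 256.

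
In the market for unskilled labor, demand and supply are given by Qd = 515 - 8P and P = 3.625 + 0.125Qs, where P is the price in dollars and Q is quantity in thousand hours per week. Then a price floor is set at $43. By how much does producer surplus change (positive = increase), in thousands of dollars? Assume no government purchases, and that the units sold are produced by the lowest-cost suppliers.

Rearranging supply gives Qs = 8P - 29. Setting quantity demanded equal to quantity supplied, 515 - 8P = 8P - 29, gives P* = 34 and Q* = 243.
Since 43 > 34, the floor is binding.
At P = 43: Qd = 515 - 8·43 = 171 and Qs = 8·43 - 29 = 315.
Producer surplus without the control is ½ · (34 - 3.625) · 243 = 3690.5625.
With the floor, 171 units are sold at 43. The supply price at Q = 171 is 25, so PS = ½ · [(43 - 3.625) + (43 - 25)] · 171 = 4905.5625.
Change in producer surplus = 4905.5625 - 3690.5625 = 1215.

1215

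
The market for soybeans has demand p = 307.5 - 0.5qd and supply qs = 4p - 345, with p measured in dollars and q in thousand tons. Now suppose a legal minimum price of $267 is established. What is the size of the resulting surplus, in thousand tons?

Rearranging demand gives qd = 615 - 2p. Setting quantity demanded equal to quantity supplied, 615 - 2p = 4p - 345, gives p* = 160 and q* = 295.
Because the floor (267) lies above the market-clearing price, it is binding.
At p = 267: qd = 615 - 2·267 = 81 and qs = 4·267 - 345 = 723.
Surplus = qs - qd = 723 - 81 = 642.

642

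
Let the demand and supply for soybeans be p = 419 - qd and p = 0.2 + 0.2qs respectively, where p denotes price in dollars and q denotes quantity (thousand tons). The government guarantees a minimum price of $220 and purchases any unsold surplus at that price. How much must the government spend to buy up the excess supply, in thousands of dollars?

Rearranging demand gives qd = 419 - p; rearranging supply gives qs = 5p - 1. In a free market, 419 - p = 5p - 1 gives the equilibrium p* = 70, q* = 349.
The floor of 220 is above the equilibrium price 70, so it binds.
At p = 220: qd = 419 - 220 = 199 and qs = 5·220 - 1 = 1099.
Surplus = qs - qd = 900.
Government expenditure = surplus × support price = 900 × 220 = 198000.

198000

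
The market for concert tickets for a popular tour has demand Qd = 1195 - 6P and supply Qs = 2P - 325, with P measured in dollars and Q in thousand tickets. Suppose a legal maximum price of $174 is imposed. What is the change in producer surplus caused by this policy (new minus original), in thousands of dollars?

Without the control the market clears where 1195 - 6P = 2P - 325, i.e. P* = 190 and Q* = 55.
Because the ceiling (174) lies below the market-clearing price, it is binding.
At P = 174: Qd = 1195 - 6·174 = 151 and Qs = 2·174 - 325 = 23.
Producer surplus without the control is ½ · (190 - 162.5) · 55 = 756.25.
With the ceiling, producers sell 23 units at 174, so PS = ½ · (174 - 162.5) · 23 = 132.25.
Change in producer surplus = 132.25 - 756.25 = -624.

-624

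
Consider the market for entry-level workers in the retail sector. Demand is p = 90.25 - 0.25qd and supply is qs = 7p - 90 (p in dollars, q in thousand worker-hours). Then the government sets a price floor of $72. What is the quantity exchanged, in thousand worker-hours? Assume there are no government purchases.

73

Rearranging demand gives qd = 361 - 4p. Setting quantity demanded equal to quantity supplied, 361 - 4p = 7p - 90, gives p* = 41 and q* = 197.
Because the floor (72) lies above the market-clearing price, it is binding.
At p = 72: qd = 361 - 4·72 = 73 and qs = 7·72 - 90 = 414.
The quantity actually transacted is the short side, demand: 73.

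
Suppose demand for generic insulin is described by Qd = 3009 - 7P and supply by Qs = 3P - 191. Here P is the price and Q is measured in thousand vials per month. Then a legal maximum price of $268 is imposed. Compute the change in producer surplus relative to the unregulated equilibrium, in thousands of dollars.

In a free market, 3009 - 7P = 3P - 191 gives the equilibrium P* = 320, Q* = 769.
Since 268 < 320, the ceiling is binding.
At P = 268: Qd = 3009 - 7·268 = 1133 and Qs = 3·268 - 191 = 613.
Producer surplus without the control is ½ · (320 - 191/3) · 769 = 591361/6.
With the ceiling, producers sell 613 units at 268, so PS = ½ · (268 - 191/3) · 613 = 375769/6.
Change in producer surplus = 375769/6 - 591361/6 = -35932.

-35932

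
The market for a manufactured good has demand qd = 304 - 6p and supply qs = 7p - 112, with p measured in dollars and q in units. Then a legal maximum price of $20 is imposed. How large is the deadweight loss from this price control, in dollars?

Without the control the market clears where 304 - 6p = 7p - 112, i.e. p* = 32 and q* = 112.
The ceiling of 20 is below the equilibrium price 32, so it binds.
At p = 20: qd = 304 - 6·20 = 184 and qs = 7·20 - 112 = 28.
Quantity traded falls to 28. At q = 28 the demand price is (304 - 28)/6 = 46 and the supply price is (112 + 28)/7 = 20.
Deadweight loss = ½ · (46 - 20) · (112 - 28) = ½ · 26 · 84 = 1092.

1092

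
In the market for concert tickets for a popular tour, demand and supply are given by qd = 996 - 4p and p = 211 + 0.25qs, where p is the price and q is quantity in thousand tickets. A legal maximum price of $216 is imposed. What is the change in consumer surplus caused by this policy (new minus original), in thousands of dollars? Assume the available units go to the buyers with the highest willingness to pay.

-112

Rearranging supply gives qs = 4p - 844. Setting quantity demanded equal to quantity supplied, 996 - 4p = 4p - 844, gives p* = 230 and q* = 76.
The ceiling of 216 is below the equilibrium price 230, so it binds.
At p = 216: qd = 996 - 4·216 = 132 and qs = 4·216 - 844 = 20.
Consumer surplus without the control is ½ · (249 - 230) · 76 = 722.
With the ceiling, 20 units are sold at 216 (assume they go to the highest-value buyers). The demand price at q = 20 is 244, so CS = ½ · [(249 - 216) + (244 - 216)] · 20 = 610.
Change in consumer surplus = 610 - 722 = -112.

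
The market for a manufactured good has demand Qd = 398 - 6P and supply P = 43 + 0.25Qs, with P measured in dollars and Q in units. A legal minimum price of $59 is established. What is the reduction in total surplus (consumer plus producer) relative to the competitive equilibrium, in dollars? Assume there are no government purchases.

30

Rearranging supply gives Qs = 4P - 172. In a free market, 398 - 6P = 4P - 172 gives the equilibrium P* = 57, Q* = 56.
Since 59 > 57, the floor is binding.
At P = 59: Qd = 398 - 6·59 = 44 and Qs = 4·59 - 172 = 64.
Quantity traded falls to 44. At Q = 44 the demand price is (398 - 44)/6 = 59 and the supply price is (172 + 44)/4 = 54.
Deadweight loss = ½ · (59 - 54) · (56 - 44) = ½ · 5 · 12 = 30.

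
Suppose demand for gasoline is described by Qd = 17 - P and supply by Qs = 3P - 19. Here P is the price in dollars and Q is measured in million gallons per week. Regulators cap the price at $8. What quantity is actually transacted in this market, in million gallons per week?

Without the control the market clears where 17 - P = 3P - 19, i.e. P* = 9 and Q* = 8.
The ceiling of 8 is below the equilibrium price 9, so it binds.
At P = 8: Qd = 17 - 8 = 9 and Qs = 3·8 - 19 = 5.
The quantity actually transacted is the short side, supply: 5.

5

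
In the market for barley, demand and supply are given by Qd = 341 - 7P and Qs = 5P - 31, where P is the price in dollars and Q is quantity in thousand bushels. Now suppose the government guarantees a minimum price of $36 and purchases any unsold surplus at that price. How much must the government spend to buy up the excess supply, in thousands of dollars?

2160

Equilibrium: 341 - 7P = 5P - 31, so 372 = 12P and P* = 31, Q* = 124.
Since 36 > 31, the floor is binding.
At P = 36: Qd = 341 - 7·36 = 89 and Qs = 5·36 - 31 = 149.
Surplus = Qs - Qd = 60.
Government expenditure = surplus × support price = 60 × 36 = 2160.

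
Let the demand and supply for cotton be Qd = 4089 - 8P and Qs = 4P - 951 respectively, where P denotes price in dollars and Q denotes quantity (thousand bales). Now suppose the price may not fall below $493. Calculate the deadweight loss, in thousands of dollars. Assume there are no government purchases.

63948

In a free market, 4089 - 8P = 4P - 951 gives the equilibrium P* = 420, Q* = 729.
Because the floor (493) lies above the market-clearing price, it is binding.
At P = 493: Qd = 4089 - 8·493 = 145 and Qs = 4·493 - 951 = 1021.
Quantity traded falls to 145. At Q = 145 the demand price is (4089 - 145)/8 = 493 and the supply price is (951 + 145)/4 = 274.
Deadweight loss = ½ · (493 - 274) · (729 - 145) = ½ · 219 · 584 = 63948.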